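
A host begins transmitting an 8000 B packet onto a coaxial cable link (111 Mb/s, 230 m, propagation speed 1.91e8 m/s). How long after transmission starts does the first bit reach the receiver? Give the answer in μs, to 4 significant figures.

1.204 μs

First bit experiences only propagation delay: d/s = 230/191000000 = 1.204 μs.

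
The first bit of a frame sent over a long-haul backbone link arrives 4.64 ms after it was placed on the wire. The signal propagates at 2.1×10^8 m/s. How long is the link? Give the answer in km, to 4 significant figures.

d = s × t_prop = 210000000 × 0.00464 = 974.4 km.

974.4 km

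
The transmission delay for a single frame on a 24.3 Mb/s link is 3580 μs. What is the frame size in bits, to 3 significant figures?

87000 bits

L = R × t_tx = 24300000 b/s × 0.00358 s = 86994 bits.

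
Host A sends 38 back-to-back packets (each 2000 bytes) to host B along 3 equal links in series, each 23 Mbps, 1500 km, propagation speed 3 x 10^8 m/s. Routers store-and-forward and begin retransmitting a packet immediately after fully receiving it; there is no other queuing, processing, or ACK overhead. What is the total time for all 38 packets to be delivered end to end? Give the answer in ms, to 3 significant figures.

Per-hop transmission t_tx = L/R = 16000/23000000 = 0.695652 ms.
Per-hop propagation t_prop = 1500000/300000000 = 5 ms.
Pipeline fill: first packet needs 3·t_tx to clear all hops; remaining 37 packets each add one t_tx.
Total = (3+38-1)·t_tx + 3·t_prop = 40·0.695652 + 3·5 = 42.8 ms.

42.8 ms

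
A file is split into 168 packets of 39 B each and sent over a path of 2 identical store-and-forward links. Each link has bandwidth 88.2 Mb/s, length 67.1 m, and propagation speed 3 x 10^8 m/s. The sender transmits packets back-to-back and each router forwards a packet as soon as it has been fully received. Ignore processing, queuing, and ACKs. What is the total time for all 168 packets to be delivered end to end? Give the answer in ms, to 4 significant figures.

0.5983 ms

Per-hop transmission t_tx = L/R = 312/88200000 = 0.00353741 ms.
Per-hop propagation t_prop = 67.1/300000000 = 0.000223667 ms.
Pipeline fill: first packet needs 2·t_tx to clear all hops; remaining 167 packets each add one t_tx.
Total = (2+168-1)·t_tx + 2·t_prop = 169·0.00353741 + 2·0.000223667 = 0.5983 ms.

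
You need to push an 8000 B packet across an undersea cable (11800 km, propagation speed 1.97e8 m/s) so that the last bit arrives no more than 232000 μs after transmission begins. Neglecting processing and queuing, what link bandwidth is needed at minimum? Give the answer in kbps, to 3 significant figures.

372 kbps

L = 64000 bits.
Propagation delay = 11800000 / 197000000 = 59898.5 μs.
Transmission budget = 232000 − 59898.5 = 172102 μs.
R ≥ L / t_tx = 64000 bits / 0.172102 s = 372 kbps.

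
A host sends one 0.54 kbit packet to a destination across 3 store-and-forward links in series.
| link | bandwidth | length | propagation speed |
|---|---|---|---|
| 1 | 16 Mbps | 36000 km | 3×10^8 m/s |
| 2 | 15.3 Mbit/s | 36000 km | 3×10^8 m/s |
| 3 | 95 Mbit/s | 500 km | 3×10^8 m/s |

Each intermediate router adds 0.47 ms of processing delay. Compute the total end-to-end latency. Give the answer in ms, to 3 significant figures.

243 ms

L = 540 bits.
Transmission delays (L/R per hop): 0.03375, 0.0352941, 0.00568421 ms; sum = 0.0747283 ms.
Propagation delays (d/s per hop): 120, 120, 1.66667 ms; sum = 241.667 ms.
Processing at 2 router(s): 2 × 0.47 ms = 0.94 ms.
End-to-end = 243 ms.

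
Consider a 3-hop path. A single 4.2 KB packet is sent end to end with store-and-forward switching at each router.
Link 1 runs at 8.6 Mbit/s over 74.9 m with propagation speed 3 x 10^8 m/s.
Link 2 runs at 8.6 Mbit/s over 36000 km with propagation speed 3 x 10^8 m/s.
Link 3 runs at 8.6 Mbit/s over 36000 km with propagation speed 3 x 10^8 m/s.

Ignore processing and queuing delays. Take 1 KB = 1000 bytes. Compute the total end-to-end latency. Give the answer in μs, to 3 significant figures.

L = 33600 bits.
Transmission delay per hop = L/R = 33600/8600000 = 3906.98 μs; 3 hops → 11720.9 μs.
Propagation delays (d/s per hop): 0.249667, 120000, 120000 μs; sum = 240000 μs.
End-to-end = 252000 μs.

252000 μs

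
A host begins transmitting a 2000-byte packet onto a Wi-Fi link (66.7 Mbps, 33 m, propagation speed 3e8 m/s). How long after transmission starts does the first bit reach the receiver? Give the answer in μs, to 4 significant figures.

0.1100 μs

First bit experiences only propagation delay: d/s = 33/300000000 = 0.1100 μs.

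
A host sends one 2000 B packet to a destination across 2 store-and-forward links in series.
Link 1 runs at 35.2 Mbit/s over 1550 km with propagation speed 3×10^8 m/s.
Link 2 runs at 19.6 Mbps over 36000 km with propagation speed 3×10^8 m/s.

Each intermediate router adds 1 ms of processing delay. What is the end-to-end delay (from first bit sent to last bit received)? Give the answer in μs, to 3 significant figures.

L = 2000 × 8 = 16000 bits.
Transmission delays (L/R per hop): 454.545, 816.327 μs; sum = 1270.87 μs.
Propagation delays (d/s per hop): 5166.67, 120000 μs; sum = 125167 μs.
Processing at 1 router(s): 1 × 1 ms = 1000 μs.
End-to-end = 127000 μs.

127000 μs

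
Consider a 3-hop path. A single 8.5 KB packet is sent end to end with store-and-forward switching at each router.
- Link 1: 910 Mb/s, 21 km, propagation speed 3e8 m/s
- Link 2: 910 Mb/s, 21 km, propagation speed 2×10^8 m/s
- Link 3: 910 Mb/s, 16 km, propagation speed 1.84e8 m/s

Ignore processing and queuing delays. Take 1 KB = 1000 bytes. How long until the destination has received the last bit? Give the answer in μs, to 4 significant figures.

486.1 μs

L = 68000 bits.
Transmission delay per hop = L/R = 68000/910000000 = 74.7253 μs; 3 hops → 224.176 μs.
Propagation delays (d/s per hop): 70, 105, 86.9565 μs; sum = 261.957 μs.
End-to-end = 486.1 μs.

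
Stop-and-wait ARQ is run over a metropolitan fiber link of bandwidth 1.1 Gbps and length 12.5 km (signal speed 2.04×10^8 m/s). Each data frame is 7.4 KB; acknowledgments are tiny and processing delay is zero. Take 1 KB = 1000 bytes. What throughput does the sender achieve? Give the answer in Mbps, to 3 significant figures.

t_tx = L/R = 59200/1100000000 = 5.38182e-05 s.
t_prop = 12500/204000000 = 6.12745e-05 s; RTT = 0.000122549 s.
Cycle = t_tx + RTT = 0.000176367 s.
Throughput = L / cycle = 59200 / 0.000176367 = 336 Mbps.

336 Mbps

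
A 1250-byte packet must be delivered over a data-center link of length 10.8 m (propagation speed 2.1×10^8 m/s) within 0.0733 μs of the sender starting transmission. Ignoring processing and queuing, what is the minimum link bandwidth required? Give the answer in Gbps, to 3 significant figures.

457 Gbps

L = 10000 bits.
Propagation delay = 10.8 / 210000000 = 0.0514286 μs.
Transmission budget = 0.0733 − 0.0514286 = 0.0218714 μs.
R ≥ L / t_tx = 10000 bits / 2.18714e-08 s = 457 Gbps.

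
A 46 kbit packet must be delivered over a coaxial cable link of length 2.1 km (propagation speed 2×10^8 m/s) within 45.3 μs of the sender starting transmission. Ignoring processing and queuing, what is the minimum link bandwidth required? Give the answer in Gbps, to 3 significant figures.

1.32 Gbps

Propagation delay = 2100 / 200000000 = 10.5 μs.
Transmission budget = 45.3 − 10.5 = 34.8 μs.
R ≥ L / t_tx = 46000 bits / 3.48e-05 s = 1.32 Gbps.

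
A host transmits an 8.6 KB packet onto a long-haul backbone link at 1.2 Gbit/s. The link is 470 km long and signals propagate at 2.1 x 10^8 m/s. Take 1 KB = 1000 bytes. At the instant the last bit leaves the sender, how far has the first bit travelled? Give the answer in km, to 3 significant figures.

12.0 km

t_tx = L/R = 68800/1200000000 = 5.73333e-05 s.
Distance = s × t_tx = 210000000 × 5.73333e-05 = 12.0 km.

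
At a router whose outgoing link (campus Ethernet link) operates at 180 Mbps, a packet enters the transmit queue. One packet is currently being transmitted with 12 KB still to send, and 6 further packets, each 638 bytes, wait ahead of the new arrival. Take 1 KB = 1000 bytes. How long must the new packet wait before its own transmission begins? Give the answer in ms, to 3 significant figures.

Each queued packet: L/R = 5104/180000000 = 0.0283556 ms.
6 queued → 0.170133 ms.
Plus remaining 96000 bits of current packet: 0.533333 ms.
Queuing delay = 0.703 ms.

0.703 ms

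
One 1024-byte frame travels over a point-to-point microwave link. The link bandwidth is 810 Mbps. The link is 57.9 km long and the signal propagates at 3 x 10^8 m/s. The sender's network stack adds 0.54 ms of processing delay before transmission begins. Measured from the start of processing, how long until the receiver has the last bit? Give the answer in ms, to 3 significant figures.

0.743 ms

L = 1024 × 8 = 8192 bits.
Transmission delay = L/R = 8192 / 810000000 = 0.0101136 ms.
Propagation delay = d/s = 57900 m / 300000000 m/s = 0.193 ms.
Plus processing delay 0.54 ms = 0.54 ms.
Total = 0.743 ms.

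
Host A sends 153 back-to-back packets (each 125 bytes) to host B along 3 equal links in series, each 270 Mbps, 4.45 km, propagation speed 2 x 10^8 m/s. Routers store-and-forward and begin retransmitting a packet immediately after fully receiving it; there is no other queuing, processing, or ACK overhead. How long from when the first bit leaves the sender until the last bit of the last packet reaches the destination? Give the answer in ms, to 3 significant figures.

0.641 ms

Per-hop transmission t_tx = L/R = 1000/270000000 = 0.0037037 ms.
Per-hop propagation t_prop = 4450/200000000 = 0.02225 ms.
Pipeline fill: first packet needs 3·t_tx to clear all hops; remaining 152 packets each add one t_tx.
Total = (3+153-1)·t_tx + 3·t_prop = 155·0.0037037 + 3·0.02225 = 0.641 ms.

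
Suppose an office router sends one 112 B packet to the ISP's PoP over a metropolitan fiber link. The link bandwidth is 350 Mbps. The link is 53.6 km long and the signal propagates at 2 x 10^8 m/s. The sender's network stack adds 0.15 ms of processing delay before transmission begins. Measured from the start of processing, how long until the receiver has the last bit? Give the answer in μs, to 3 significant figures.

421 μs

L = 112 × 8 = 896 bits.
Transmission delay = L/R = 896 / 350000000 = 2.56 μs.
Propagation delay = d/s = 53600 m / 200000000 m/s = 268 μs.
Plus processing delay 0.15 ms = 150 μs.
Total = 421 μs.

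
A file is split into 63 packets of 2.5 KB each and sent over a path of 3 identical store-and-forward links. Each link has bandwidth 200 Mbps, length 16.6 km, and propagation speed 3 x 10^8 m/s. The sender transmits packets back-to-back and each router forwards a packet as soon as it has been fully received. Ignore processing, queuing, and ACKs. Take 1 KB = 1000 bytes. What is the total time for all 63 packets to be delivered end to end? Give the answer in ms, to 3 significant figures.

6.67 ms

Per-hop transmission t_tx = L/R = 20000/200000000 = 0.1 ms.
Per-hop propagation t_prop = 16600/300000000 = 0.0553333 ms.
Pipeline fill: first packet needs 3·t_tx to clear all hops; remaining 62 packets each add one t_tx.
Total = (3+63-1)·t_tx + 3·t_prop = 65·0.1 + 3·0.0553333 = 6.67 ms.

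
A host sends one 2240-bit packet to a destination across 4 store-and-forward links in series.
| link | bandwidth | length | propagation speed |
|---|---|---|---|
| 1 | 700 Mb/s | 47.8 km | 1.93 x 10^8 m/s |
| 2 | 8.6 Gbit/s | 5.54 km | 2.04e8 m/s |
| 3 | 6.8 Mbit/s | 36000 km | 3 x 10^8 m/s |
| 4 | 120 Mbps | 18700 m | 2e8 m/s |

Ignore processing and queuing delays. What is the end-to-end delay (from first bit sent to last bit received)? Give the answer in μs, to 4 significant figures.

Transmission delays (L/R per hop): 3.2, 0.260465, 329.412, 18.6667 μs; sum = 351.539 μs.
Propagation delays (d/s per hop): 247.668, 27.1569, 120000, 93.5 μs; sum = 120368 μs.
End-to-end = 120700 μs.

120700 μs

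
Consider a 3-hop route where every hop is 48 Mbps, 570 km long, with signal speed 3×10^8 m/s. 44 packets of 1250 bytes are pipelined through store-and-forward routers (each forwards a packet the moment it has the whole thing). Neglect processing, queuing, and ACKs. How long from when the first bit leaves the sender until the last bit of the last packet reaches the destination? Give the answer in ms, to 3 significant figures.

Per-hop transmission t_tx = L/R = 10000/48000000 = 0.208333 ms.
Per-hop propagation t_prop = 570000/300000000 = 1.9 ms.
Pipeline fill: first packet needs 3·t_tx to clear all hops; remaining 43 packets each add one t_tx.
Total = (3+44-1)·t_tx + 3·t_prop = 46·0.208333 + 3·1.9 = 15.3 ms.

15.3 ms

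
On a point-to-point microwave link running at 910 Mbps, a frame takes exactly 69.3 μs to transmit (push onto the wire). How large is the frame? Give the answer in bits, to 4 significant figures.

63060 bits

L = R × t_tx = 910000000 b/s × 6.93e-05 s = 63063 bits.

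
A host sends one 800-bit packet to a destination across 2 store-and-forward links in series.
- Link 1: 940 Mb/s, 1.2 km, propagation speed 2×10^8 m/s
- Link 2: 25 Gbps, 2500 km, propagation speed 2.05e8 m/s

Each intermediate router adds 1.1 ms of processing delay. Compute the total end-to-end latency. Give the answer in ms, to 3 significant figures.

Transmission delays (L/R per hop): 0.000851064, 3.2e-05 ms; sum = 0.000883064 ms.
Propagation delays (d/s per hop): 0.006, 12.1951 ms; sum = 12.2011 ms.
Processing at 1 router(s): 1 × 1.1 ms = 1.1 ms.
End-to-end = 13.3 ms.

13.3 ms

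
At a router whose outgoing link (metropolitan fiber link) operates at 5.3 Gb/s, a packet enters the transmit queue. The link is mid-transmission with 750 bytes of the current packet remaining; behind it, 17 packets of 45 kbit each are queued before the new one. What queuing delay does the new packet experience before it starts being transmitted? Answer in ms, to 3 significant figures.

Each queued packet: L/R = 45000/5300000000 = 0.00849057 ms.
17 queued → 0.14434 ms.
Plus remaining 6000 bits of current packet: 0.00113208 ms.
Queuing delay = 0.145 ms.

0.145 ms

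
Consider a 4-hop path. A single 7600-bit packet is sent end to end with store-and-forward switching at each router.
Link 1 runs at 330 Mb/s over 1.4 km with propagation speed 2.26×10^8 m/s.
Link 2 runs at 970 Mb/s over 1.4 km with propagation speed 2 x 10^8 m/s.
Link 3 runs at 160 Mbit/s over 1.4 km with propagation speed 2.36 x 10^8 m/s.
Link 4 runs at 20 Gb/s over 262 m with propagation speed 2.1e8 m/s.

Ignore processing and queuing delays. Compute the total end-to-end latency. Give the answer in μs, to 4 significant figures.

Transmission delays (L/R per hop): 23.0303, 7.83505, 47.5, 0.38 μs; sum = 78.7454 μs.
Propagation delays (d/s per hop): 6.19469, 7, 5.9322, 1.24762 μs; sum = 20.3745 μs.
End-to-end = 99.12 μs.

99.12 μs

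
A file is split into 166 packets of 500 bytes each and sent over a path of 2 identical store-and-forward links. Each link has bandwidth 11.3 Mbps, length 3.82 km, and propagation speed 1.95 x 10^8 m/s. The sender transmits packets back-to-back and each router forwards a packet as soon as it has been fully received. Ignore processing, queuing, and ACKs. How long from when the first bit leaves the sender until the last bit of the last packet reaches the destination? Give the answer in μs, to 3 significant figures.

Per-hop transmission t_tx = L/R = 4000/11300000 = 353.982 μs.
Per-hop propagation t_prop = 3820/195000000 = 19.5897 μs.
Pipeline fill: first packet needs 2·t_tx to clear all hops; remaining 165 packets each add one t_tx.
Total = (2+166-1)·t_tx + 2·t_prop = 167·353.982 + 2·19.5897 = 59200 μs.

59200 μs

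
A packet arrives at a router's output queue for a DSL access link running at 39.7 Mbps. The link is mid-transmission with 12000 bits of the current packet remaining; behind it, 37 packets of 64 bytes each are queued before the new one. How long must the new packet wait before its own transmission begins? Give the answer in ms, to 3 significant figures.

Each queued packet: L/R = 512/39700000 = 0.0128967 ms.
37 queued → 0.477179 ms.
Plus remaining 12000 bits of current packet: 0.302267 ms.
Queuing delay = 0.779 ms.

0.779 ms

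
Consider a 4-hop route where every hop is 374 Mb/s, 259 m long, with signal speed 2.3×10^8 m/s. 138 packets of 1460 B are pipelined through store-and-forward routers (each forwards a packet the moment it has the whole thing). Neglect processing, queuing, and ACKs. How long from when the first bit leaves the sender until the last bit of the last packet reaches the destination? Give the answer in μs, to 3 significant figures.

4410 μs

Per-hop transmission t_tx = L/R = 11680/374000000 = 31.2299 μs.
Per-hop propagation t_prop = 259/2.3e+08 = 1.12609 μs.
Pipeline fill: first packet needs 4·t_tx to clear all hops; remaining 137 packets each add one t_tx.
Total = (4+138-1)·t_tx + 4·t_prop = 141·31.2299 + 4·1.12609 = 4410 μs.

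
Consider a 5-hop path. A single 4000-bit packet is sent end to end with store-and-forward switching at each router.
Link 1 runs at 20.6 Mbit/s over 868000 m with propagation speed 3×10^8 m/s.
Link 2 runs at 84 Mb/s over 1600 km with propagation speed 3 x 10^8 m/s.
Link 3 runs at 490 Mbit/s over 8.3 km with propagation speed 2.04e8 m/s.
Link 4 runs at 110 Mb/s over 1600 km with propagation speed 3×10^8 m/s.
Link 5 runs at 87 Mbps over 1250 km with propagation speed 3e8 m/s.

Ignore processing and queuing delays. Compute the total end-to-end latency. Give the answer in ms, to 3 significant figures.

Transmission delays (L/R per hop): 0.194175, 0.047619, 0.00816327, 0.0363636, 0.045977 ms; sum = 0.332298 ms.
Propagation delays (d/s per hop): 2.89333, 5.33333, 0.0406863, 5.33333, 4.16667 ms; sum = 17.7674 ms.
End-to-end = 18.1 ms.

18.1 ms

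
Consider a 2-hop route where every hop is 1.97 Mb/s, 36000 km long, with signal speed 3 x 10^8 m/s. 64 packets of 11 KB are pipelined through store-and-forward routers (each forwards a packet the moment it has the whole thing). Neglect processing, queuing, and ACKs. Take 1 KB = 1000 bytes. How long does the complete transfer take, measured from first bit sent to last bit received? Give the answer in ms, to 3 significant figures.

3140 ms

Per-hop transmission t_tx = L/R = 88000/1970000 = 44.6701 ms.
Per-hop propagation t_prop = 36000000/300000000 = 120 ms.
Pipeline fill: first packet needs 2·t_tx to clear all hops; remaining 63 packets each add one t_tx.
Total = (2+64-1)·t_tx + 2·t_prop = 65·44.6701 + 2·120 = 3140 ms.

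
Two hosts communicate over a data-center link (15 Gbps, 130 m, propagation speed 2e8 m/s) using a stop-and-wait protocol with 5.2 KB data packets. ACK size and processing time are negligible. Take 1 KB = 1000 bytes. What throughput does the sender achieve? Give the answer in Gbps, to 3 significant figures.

t_tx = L/R = 41600/15000000000 = 2.77333e-06 s.
t_prop = 130/200000000 = 6.5e-07 s; RTT = 1.3e-06 s.
Cycle = t_tx + RTT = 4.07333e-06 s.
Throughput = L / cycle = 41600 / 4.07333e-06 = 10.2 Gbps.

10.2 Gbps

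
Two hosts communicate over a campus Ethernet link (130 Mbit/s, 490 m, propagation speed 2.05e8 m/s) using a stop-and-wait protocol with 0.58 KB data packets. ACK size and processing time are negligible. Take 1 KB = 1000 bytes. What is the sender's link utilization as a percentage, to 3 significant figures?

88.2 %

t_tx = L/R = 4640/130000000 = 3.56923e-05 s.
t_prop = 490/2.05e+08 = 2.39024e-06 s; RTT = 4.78049e-06 s.
Cycle = t_tx + RTT = 4.04728e-05 s.
Utilization = t_tx / cycle = 3.56923e-05/4.04728e-05 = 88.2 %.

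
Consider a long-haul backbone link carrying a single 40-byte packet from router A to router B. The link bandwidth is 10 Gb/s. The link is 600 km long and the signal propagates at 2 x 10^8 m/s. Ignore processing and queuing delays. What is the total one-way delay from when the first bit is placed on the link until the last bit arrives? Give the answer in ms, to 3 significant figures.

3.00 ms

L = 40 × 8 = 320 bits.
Transmission delay = L/R = 320 / 10000000000 = 3.2e-05 ms.
Propagation delay = d/s = 600000 m / 200000000 m/s = 3 ms.
Total = 3.00 ms.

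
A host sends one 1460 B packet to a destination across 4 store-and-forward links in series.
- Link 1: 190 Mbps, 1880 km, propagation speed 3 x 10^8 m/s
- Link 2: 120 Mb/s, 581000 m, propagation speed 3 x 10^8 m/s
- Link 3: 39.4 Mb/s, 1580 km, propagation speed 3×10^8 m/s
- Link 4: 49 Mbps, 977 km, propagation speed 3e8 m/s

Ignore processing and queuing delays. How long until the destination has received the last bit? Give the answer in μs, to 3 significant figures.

17400 μs

L = 1460 × 8 = 11680 bits.
Transmission delays (L/R per hop): 61.4737, 97.3333, 296.447, 238.367 μs; sum = 693.621 μs.
Propagation delays (d/s per hop): 6266.67, 1936.67, 5266.67, 3256.67 μs; sum = 16726.7 μs.
End-to-end = 17400 μs.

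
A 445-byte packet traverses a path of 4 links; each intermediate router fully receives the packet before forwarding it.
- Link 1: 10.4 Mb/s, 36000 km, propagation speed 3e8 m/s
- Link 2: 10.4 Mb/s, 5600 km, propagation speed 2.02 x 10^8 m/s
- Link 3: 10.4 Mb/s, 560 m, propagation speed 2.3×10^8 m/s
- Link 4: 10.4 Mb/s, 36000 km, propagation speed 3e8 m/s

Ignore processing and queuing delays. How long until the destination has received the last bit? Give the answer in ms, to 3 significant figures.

269 ms

L = 445 × 8 = 3560 bits.
Transmission delay per hop = L/R = 3560/10400000 = 0.342308 ms; 4 hops → 1.36923 ms.
Propagation delays (d/s per hop): 120, 27.7228, 0.00243478, 120 ms; sum = 267.725 ms.
End-to-end = 269 ms.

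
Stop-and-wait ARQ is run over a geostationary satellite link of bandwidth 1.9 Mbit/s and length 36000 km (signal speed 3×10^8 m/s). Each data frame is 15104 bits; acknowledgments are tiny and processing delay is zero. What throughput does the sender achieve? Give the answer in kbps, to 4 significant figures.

t_tx = L/R = 15104/1900000 = 0.00794947 s.
t_prop = 36000000/300000000 = 0.12 s; RTT = 0.24 s.
Cycle = t_tx + RTT = 0.247949 s.
Throughput = L / cycle = 15104 / 0.247949 = 60.92 kbps.

60.92 kbps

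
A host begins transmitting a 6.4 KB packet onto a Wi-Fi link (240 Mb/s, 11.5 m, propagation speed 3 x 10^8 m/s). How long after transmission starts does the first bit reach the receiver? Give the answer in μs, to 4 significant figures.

0.03833 μs

First bit experiences only propagation delay: d/s = 11.5/300000000 = 0.03833 μs.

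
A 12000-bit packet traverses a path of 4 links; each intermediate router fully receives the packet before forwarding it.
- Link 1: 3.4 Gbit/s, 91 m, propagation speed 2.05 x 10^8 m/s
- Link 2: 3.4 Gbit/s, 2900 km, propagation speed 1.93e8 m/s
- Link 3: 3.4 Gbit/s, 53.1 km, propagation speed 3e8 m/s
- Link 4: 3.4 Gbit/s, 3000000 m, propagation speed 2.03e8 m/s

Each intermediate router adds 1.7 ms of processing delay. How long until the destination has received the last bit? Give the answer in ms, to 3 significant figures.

Transmission delay per hop = L/R = 12000/3400000000 = 0.00352941 ms; 4 hops → 0.0141176 ms.
Propagation delays (d/s per hop): 0.000443902, 15.0259, 0.177, 14.7783 ms; sum = 29.9817 ms.
Processing at 3 router(s): 3 × 1.7 ms = 5.1 ms.
End-to-end = 35.1 ms.

35.1 ms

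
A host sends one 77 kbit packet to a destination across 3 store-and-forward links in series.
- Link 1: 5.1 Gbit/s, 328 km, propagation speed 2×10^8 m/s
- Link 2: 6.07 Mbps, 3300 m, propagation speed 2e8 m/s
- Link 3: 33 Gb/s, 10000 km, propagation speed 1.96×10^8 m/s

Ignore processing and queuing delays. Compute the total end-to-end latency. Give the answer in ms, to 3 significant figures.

65.4 ms

L = 77000 bits.
Transmission delays (L/R per hop): 0.015098, 12.6853, 0.00233333 ms; sum = 12.7028 ms.
Propagation delays (d/s per hop): 1.64, 0.0165, 51.0204 ms; sum = 52.6769 ms.
End-to-end = 65.4 ms.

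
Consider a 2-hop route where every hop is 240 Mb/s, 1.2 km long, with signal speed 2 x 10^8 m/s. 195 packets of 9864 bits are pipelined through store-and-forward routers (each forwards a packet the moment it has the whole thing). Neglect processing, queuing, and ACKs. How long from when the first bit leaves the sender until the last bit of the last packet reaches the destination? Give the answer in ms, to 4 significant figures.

Per-hop transmission t_tx = L/R = 9864/240000000 = 0.0411 ms.
Per-hop propagation t_prop = 1200/200000000 = 0.006 ms.
Pipeline fill: first packet needs 2·t_tx to clear all hops; remaining 194 packets each add one t_tx.
Total = (2+195-1)·t_tx + 2·t_prop = 196·0.0411 + 2·0.006 = 8.068 ms.

8.068 ms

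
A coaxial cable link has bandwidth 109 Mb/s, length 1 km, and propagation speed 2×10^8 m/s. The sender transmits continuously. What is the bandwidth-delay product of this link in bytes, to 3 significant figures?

Propagation delay = 1000 / 200000000 = 5e-06 s.
BDP = R × t_prop = 109000000 × 5e-06 = 545 bits.
In bytes: 545/8 = 68.1 bytes.

68.1 bytes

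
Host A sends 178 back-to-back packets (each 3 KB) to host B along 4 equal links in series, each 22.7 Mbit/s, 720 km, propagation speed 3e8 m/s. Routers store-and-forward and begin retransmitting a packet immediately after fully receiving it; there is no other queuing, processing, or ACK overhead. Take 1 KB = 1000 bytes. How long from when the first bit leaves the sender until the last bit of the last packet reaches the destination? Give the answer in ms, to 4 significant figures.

201.0 ms

Per-hop transmission t_tx = L/R = 24000/22700000 = 1.05727 ms.
Per-hop propagation t_prop = 720000/300000000 = 2.4 ms.
Pipeline fill: first packet needs 4·t_tx to clear all hops; remaining 177 packets each add one t_tx.
Total = (4+178-1)·t_tx + 4·t_prop = 181·1.05727 + 4·2.4 = 201.0 ms.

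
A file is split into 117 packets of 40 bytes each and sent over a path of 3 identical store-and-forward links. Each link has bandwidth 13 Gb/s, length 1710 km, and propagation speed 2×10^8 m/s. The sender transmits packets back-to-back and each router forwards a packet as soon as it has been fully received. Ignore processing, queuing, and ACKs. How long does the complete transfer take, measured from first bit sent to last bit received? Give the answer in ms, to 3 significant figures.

Per-hop transmission t_tx = L/R = 320/13000000000 = 2.46154e-05 ms.
Per-hop propagation t_prop = 1710000/200000000 = 8.55 ms.
Pipeline fill: first packet needs 3·t_tx to clear all hops; remaining 116 packets each add one t_tx.
Total = (3+117-1)·t_tx + 3·t_prop = 119·2.46154e-05 + 3·8.55 = 25.7 ms.

25.7 ms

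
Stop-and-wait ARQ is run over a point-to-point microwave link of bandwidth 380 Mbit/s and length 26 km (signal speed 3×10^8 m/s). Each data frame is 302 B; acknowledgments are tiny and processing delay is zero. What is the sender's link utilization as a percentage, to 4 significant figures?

t_tx = L/R = 2416/380000000 = 6.35789e-06 s.
t_prop = 26000/300000000 = 8.66667e-05 s; RTT = 0.000173333 s.
Cycle = t_tx + RTT = 0.000179691 s.
Utilization = t_tx / cycle = 6.35789e-06/0.000179691 = 3.538 %.

3.538 %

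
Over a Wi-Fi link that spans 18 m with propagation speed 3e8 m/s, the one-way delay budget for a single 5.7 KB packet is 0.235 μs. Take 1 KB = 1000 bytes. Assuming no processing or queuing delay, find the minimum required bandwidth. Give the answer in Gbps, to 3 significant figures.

261 Gbps

L = 45600 bits.
Propagation delay = 18 / 300000000 = 0.06 μs.
Transmission budget = 0.235 − 0.06 = 0.175 μs.
R ≥ L / t_tx = 45600 bits / 1.75e-07 s = 261 Gbps.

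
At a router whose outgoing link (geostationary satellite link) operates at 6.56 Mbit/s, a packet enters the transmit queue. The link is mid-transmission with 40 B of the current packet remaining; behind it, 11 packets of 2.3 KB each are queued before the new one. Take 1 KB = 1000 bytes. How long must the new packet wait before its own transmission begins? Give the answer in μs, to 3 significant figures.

30900 μs

Each queued packet: L/R = 18400/6560000 = 2804.88 μs.
11 queued → 30853.7 μs.
Plus remaining 320 bits of current packet: 48.7805 μs.
Queuing delay = 30900 μs.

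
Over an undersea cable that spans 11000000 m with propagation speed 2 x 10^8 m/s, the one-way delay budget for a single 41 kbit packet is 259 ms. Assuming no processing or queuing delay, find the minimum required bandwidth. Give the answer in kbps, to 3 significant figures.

Propagation delay = 11000000 / 200000000 = 55 ms.
Transmission budget = 259 − 55 = 204 ms.
R ≥ L / t_tx = 41000 bits / 0.204 s = 201 kbps.

201 kbps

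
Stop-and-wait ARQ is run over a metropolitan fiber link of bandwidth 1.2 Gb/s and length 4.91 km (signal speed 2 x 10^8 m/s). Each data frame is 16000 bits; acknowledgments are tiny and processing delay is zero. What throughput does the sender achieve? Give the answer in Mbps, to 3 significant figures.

t_tx = L/R = 16000/1200000000 = 1.33333e-05 s.
t_prop = 4910/200000000 = 2.455e-05 s; RTT = 4.91e-05 s.
Cycle = t_tx + RTT = 6.24333e-05 s.
Throughput = L / cycle = 16000 / 6.24333e-05 = 256 Mbps.

256 Mbps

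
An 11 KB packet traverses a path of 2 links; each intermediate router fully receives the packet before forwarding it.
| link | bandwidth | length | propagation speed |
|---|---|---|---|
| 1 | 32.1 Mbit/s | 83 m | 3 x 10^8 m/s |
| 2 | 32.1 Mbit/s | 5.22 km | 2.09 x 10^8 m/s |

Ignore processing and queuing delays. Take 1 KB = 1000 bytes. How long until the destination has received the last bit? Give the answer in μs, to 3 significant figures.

L = 88000 bits.
Transmission delay per hop = L/R = 88000/32100000 = 2741.43 μs; 2 hops → 5482.87 μs.
Propagation delays (d/s per hop): 0.276667, 24.9761 μs; sum = 25.2527 μs.
End-to-end = 5510 μs.

5510 μs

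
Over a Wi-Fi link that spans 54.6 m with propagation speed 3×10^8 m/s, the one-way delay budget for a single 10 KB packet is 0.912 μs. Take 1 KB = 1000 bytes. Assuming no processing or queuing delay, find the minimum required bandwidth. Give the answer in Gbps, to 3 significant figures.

L = 80000 bits.
Propagation delay = 54.6 / 300000000 = 0.182 μs.
Transmission budget = 0.912 − 0.182 = 0.73 μs.
R ≥ L / t_tx = 80000 bits / 7.3e-07 s = 110 Gbps.

110 Gbps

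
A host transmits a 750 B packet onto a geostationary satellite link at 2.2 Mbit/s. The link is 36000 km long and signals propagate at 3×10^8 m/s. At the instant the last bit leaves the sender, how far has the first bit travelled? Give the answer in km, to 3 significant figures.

t_tx = L/R = 6000/2200000 = 0.00272727 s.
Distance = s × t_tx = 300000000 × 0.00272727 = 818 km.

818 km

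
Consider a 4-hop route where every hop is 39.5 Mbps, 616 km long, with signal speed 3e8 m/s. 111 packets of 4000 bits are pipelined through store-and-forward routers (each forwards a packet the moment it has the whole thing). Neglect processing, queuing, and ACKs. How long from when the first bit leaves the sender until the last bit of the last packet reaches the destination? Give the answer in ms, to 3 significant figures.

Per-hop transmission t_tx = L/R = 4000/39500000 = 0.101266 ms.
Per-hop propagation t_prop = 616000/300000000 = 2.05333 ms.
Pipeline fill: first packet needs 4·t_tx to clear all hops; remaining 110 packets each add one t_tx.
Total = (4+111-1)·t_tx + 4·t_prop = 114·0.101266 + 4·2.05333 = 19.8 ms.

19.8 ms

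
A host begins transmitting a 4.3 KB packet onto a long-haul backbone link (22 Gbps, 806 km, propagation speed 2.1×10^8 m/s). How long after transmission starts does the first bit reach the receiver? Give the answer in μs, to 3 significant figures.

3840 μs

First bit experiences only propagation delay: d/s = 806000/210000000 = 3840 μs.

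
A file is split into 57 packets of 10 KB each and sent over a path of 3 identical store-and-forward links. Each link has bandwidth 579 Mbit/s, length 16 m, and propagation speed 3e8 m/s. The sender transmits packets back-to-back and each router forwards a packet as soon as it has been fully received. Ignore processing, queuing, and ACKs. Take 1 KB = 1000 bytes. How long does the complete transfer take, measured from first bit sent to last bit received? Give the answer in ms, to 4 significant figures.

Per-hop transmission t_tx = L/R = 80000/579000000 = 0.138169 ms.
Per-hop propagation t_prop = 16/300000000 = 5.33333e-05 ms.
Pipeline fill: first packet needs 3·t_tx to clear all hops; remaining 56 packets each add one t_tx.
Total = (3+57-1)·t_tx + 3·t_prop = 59·0.138169 + 3·5.33333e-05 = 8.152 ms.

8.152 ms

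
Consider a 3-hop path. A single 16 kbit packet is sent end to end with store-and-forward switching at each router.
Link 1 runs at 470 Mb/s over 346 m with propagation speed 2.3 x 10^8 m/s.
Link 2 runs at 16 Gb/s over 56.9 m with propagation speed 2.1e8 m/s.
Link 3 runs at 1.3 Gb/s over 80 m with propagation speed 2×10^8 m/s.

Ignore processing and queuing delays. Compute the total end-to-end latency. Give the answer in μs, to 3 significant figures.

L = 16000 bits.
Transmission delays (L/R per hop): 34.0426, 1, 12.3077 μs; sum = 47.3502 μs.
Propagation delays (d/s per hop): 1.50435, 0.270952, 0.4 μs; sum = 2.1753 μs.
End-to-end = 49.5 μs.

49.5 μs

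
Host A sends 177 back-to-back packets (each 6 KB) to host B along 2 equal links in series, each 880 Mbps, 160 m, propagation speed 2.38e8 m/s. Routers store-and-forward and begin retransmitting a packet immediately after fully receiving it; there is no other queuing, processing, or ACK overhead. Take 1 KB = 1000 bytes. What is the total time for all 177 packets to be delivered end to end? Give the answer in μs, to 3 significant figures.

Per-hop transmission t_tx = L/R = 48000/880000000 = 54.5455 μs.
Per-hop propagation t_prop = 160/238000000 = 0.672269 μs.
Pipeline fill: first packet needs 2·t_tx to clear all hops; remaining 176 packets each add one t_tx.
Total = (2+177-1)·t_tx + 2·t_prop = 178·54.5455 + 2·0.672269 = 9710 μs.

9710 μs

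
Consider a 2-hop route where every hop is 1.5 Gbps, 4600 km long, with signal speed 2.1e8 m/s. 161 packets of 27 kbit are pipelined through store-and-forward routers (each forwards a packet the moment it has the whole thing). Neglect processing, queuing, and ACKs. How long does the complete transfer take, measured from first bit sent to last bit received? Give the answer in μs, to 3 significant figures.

46700 μs

Per-hop transmission t_tx = L/R = 27000/1500000000 = 18 μs.
Per-hop propagation t_prop = 4600000/210000000 = 21904.8 μs.
Pipeline fill: first packet needs 2·t_tx to clear all hops; remaining 160 packets each add one t_tx.
Total = (2+161-1)·t_tx + 2·t_prop = 162·18 + 2·21904.8 = 46700 μs.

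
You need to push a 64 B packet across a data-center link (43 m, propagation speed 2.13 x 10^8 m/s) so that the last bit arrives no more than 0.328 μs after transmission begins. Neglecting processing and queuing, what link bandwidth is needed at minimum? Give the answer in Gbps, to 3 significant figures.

4.06 Gbps

L = 512 bits.
Propagation delay = 43 / 213000000 = 0.201878 μs.
Transmission budget = 0.328 − 0.201878 = 0.126122 μs.
R ≥ L / t_tx = 512 bits / 1.26122e-07 s = 4.06 Gbps.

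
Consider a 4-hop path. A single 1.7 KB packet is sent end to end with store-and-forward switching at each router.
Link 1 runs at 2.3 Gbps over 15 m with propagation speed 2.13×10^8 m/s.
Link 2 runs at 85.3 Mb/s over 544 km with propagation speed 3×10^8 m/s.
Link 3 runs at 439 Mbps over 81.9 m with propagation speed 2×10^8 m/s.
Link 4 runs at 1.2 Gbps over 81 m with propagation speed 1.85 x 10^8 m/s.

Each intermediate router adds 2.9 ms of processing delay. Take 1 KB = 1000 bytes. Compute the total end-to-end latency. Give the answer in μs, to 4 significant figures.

10720 μs

L = 13600 bits.
Transmission delays (L/R per hop): 5.91304, 159.437, 30.9795, 11.3333 μs; sum = 207.663 μs.
Propagation delays (d/s per hop): 0.0704225, 1813.33, 0.4095, 0.437838 μs; sum = 1814.25 μs.
Processing at 3 router(s): 3 × 2.9 ms = 8700 μs.
End-to-end = 10720 μs.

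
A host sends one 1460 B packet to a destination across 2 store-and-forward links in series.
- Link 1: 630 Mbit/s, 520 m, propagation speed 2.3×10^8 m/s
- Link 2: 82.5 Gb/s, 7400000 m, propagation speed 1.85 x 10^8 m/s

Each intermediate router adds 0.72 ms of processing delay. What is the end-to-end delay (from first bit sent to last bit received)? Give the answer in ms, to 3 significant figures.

L = 1460 × 8 = 11680 bits.
Transmission delays (L/R per hop): 0.0185397, 0.000141576 ms; sum = 0.0186813 ms.
Propagation delays (d/s per hop): 0.00226087, 40 ms; sum = 40.0023 ms.
Processing at 1 router(s): 1 × 0.72 ms = 0.72 ms.
End-to-end = 40.7 ms.

40.7 ms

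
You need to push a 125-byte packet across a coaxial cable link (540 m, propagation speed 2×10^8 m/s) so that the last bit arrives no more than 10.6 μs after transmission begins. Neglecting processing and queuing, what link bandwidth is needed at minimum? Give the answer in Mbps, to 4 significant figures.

L = 1000 bits.
Propagation delay = 540 / 200000000 = 2.7 μs.
Transmission budget = 10.6 − 2.7 = 7.9 μs.
R ≥ L / t_tx = 1000 bits / 7.9e-06 s = 126.6 Mbps.

126.6 Mbps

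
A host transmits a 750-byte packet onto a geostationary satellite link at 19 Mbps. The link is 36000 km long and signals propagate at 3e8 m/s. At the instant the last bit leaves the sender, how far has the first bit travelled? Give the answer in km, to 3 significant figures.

94.7 km

t_tx = L/R = 6000/19000000 = 0.000315789 s.
Distance = s × t_tx = 300000000 × 0.000315789 = 94.7 km.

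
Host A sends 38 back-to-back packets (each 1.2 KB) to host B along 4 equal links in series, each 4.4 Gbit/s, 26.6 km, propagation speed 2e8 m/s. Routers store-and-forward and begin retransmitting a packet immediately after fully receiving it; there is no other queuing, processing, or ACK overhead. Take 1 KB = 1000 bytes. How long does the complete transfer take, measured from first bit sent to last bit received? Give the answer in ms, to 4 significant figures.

0.6215 ms

Per-hop transmission t_tx = L/R = 9600/4400000000 = 0.00218182 ms.
Per-hop propagation t_prop = 26600/200000000 = 0.133 ms.
Pipeline fill: first packet needs 4·t_tx to clear all hops; remaining 37 packets each add one t_tx.
Total = (4+38-1)·t_tx + 4·t_prop = 41·0.00218182 + 4·0.133 = 0.6215 ms.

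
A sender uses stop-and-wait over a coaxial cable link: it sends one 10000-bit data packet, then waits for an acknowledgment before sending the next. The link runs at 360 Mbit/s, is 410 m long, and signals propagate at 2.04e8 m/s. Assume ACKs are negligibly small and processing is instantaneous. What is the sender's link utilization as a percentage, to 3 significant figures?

t_tx = L/R = 10000/360000000 = 2.77778e-05 s.
t_prop = 410/204000000 = 2.0098e-06 s; RTT = 4.01961e-06 s.
Cycle = t_tx + RTT = 3.17974e-05 s.
Utilization = t_tx / cycle = 2.77778e-05/3.17974e-05 = 87.4 %.

87.4 %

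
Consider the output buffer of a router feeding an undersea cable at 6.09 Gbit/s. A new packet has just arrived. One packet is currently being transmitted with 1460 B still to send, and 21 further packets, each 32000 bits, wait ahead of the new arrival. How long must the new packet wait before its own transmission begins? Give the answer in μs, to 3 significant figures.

Each queued packet: L/R = 32000/6090000000 = 5.25452 μs.
21 queued → 110.345 μs.
Plus remaining 11680 bits of current packet: 1.9179 μs.
Queuing delay = 112 μs.

112 μs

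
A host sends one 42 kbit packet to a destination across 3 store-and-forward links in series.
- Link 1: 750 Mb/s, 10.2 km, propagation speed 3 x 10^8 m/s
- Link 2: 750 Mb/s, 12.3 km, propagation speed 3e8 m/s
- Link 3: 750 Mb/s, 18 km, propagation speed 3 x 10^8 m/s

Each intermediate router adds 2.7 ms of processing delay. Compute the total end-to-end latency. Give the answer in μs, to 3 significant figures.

L = 42000 bits.
Transmission delay per hop = L/R = 42000/750000000 = 56 μs; 3 hops → 168 μs.
Propagation delays (d/s per hop): 34, 41, 60 μs; sum = 135 μs.
Processing at 2 router(s): 2 × 2.7 ms = 5400 μs.
End-to-end = 5700 μs.

5700 μs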